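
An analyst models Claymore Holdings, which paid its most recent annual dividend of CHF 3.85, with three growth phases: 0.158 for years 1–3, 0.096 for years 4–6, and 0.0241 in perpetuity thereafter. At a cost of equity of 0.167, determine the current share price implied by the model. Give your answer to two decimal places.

Three-stage DDM. Project D₁…D_6; terminal Gordon value at t=6 with g = 0.0241; discount at r = 0.167.
D_1 = 4.4583
D_2 = 5.1627
D_3 = 5.9784
D_4 = 6.5523
D_5 = 7.1814
D_6 = 7.8708
TV_6 = 8.0605/(0.167−0.0241) = 56.4064
P₀ = Σ Dₜ/(1+r)ᵗ + TV_6/(1+r)^6 = 43.6700

CHF 43.67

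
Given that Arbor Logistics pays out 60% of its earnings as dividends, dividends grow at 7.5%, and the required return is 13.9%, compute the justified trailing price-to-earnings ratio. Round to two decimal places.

10.08

Justified trailing P/E = b(1+g)/(r−g) = 0.60×(1+0.075)/(0.139−0.075) = 10.0781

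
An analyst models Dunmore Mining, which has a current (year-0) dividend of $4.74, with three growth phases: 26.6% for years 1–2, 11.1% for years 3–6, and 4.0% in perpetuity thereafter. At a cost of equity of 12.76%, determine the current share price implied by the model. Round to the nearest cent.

Three-stage DDM. Project D₁…D_6; terminal Gordon value at t=6 with g = 0.04; discount at r = 0.1276.
D_1 = 6.0008
D_2 = 7.5971
D_3 = 8.4403
D_4 = 9.3772
D_5 = 10.4181
D_6 = 11.5745
TV_6 = 12.0375/(0.1276−0.04) = 137.4141
P₀ = Σ Dₜ/(1+r)ᵗ + TV_6/(1+r)^6 = 101.1798

$101.18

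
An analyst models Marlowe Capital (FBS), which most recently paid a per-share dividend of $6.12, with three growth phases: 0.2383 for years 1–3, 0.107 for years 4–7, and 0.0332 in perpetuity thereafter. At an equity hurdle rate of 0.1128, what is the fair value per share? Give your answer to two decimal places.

Three-stage DDM. Project D₁…D_7; terminal Gordon value at t=7 with g = 0.0332; discount at r = 0.1128.
D_1 = 7.5784
D_2 = 9.3843
D_3 = 11.6206
D_4 = 12.8640
D_5 = 14.2405
D_6 = 15.7642
D_7 = 17.4510
TV_7 = 18.0303/(0.1128−0.0332) = 226.5118
P₀ = Σ Dₜ/(1+r)ᵗ + TV_7/(1+r)^7 = 163.3099

$163.31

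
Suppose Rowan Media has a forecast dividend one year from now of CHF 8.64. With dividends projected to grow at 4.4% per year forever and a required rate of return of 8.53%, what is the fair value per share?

Gordon growth model: P₀ = D₁/(r − g), with D₁ = 8.64 given directly.
P₀ = 8.6400 / (0.0853 − 0.044) = 8.6400 / 0.0413 = 209.2010

CHF 209.20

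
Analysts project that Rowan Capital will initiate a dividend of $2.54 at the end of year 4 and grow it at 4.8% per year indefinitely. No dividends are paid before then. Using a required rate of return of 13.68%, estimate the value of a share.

Deferred-dividend DDM. At t=3 the remaining stream is a growing perpetuity with first payment D_4 = 2.54.
V_3 = D_4/(r−g) = 2.54/(0.1368−0.048) = 28.6036
P₀ = V_3/(1+r)^3 = 28.6036/(1+0.1368)^3 = 19.4701

$19.47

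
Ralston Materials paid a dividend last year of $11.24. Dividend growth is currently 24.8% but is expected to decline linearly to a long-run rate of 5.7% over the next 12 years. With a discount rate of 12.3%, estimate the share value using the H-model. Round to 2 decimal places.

H-model: P₀ = D₀[(1+g_L) + H(g_S−g_L)]/(r−g_L), with H = 12/2 = 6.
P₀ = 11.24 × [(1+0.057) + 6×(0.248−0.057)] / (0.123−0.057)
   = 11.24 × 2.2030 / 0.066 = 375.1776

$375.18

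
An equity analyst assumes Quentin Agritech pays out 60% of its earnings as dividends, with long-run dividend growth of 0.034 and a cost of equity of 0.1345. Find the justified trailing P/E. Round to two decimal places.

6.17

Justified trailing P/E = b(1+g)/(r−g) = 0.60×(1+0.034)/(0.1345−0.034) = 6.1731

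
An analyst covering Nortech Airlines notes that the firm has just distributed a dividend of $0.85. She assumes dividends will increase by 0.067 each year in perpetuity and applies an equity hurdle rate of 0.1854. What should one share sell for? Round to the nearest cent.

$7.66

Gordon growth model: P₀ = D₁/(r − g). D₁ = 0.85 × (1 + 0.067) = 0.9069.
P₀ = 0.9069 / (0.1854 − 0.067) = 0.9069 / 0.1184 = 7.6601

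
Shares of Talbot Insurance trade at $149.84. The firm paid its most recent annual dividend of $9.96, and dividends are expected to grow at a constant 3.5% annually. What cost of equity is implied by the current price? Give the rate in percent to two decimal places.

10.38%

Rearranging the constant-growth DDM: r = D₁/P₀ + g.
D₁ = 9.96 × (1 + 0.035) = 10.3086.
r = 10.3086 / 149.84 + 0.035 = 0.06880 + 0.035 = 0.10380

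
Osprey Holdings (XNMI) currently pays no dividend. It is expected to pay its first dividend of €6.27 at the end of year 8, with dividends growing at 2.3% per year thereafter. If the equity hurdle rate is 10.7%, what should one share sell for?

€36.64

Deferred-dividend DDM. At t=7 the remaining stream is a growing perpetuity with first payment D_8 = 6.27.
V_7 = D_8/(r−g) = 6.27/(0.107−0.023) = 74.6429
P₀ = V_7/(1+r)^7 = 74.6429/(1+0.107)^7 = 36.6400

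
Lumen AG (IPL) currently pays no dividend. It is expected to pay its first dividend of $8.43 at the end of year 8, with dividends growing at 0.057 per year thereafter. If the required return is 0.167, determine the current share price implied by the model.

$26.00

Deferred-dividend DDM. At t=7 the remaining stream is a growing perpetuity with first payment D_8 = 8.43.
V_7 = D_8/(r−g) = 8.43/(0.167−0.057) = 76.6364
P₀ = V_7/(1+r)^7 = 76.6364/(1+0.167)^7 = 25.9979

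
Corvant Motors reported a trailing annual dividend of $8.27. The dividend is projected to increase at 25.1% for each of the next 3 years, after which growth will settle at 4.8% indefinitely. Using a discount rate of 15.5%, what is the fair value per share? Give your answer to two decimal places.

Two-stage DDM. Project D₁…D_3 at 0.251, terminal growth 0.048, discount at r = 0.155.
D_1 = 10.3458
D_2 = 12.9426
D_3 = 16.1911
Terminal value at t=3: TV = D_4/(r−g) = 16.9683/(0.155−0.048) = 158.5824
P₀ = 10.3458/(1+0.155)^1 + 12.9426/(1+0.155)^2 + 16.1911/(1+0.155)^3 + 158.5824/(1+0.155)^3 = 132.0897

$132.09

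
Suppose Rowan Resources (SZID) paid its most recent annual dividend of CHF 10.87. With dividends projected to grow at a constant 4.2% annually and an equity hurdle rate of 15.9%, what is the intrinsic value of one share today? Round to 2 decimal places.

CHF 96.81

Gordon growth model: P₀ = D₁/(r − g). D₁ = 10.87 × (1 + 0.042) = 11.3265.
P₀ = 11.3265 / (0.159 − 0.042) = 11.3265 / 0.117 = 96.8080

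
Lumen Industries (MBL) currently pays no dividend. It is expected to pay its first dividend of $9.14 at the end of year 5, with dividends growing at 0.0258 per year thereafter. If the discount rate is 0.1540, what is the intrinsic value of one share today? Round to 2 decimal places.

Deferred-dividend DDM. At t=4 the remaining stream is a growing perpetuity with first payment D_5 = 9.14.
V_4 = D_5/(r−g) = 9.14/(0.154−0.0258) = 71.2949
P₀ = V_4/(1+r)^4 = 71.2949/(1+0.154)^4 = 40.2008

$40.20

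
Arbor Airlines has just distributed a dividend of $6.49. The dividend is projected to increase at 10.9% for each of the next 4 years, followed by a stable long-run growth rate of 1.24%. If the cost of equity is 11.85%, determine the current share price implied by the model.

Two-stage DDM. Project D₁…D_4 at 0.109, terminal growth 0.0124, discount at r = 0.1185.
D_1 = 7.1974
D_2 = 7.9819
D_3 = 8.8520
D_4 = 9.8168
Terminal value at t=4: TV = D_5/(r−g) = 9.9385/(0.1185−0.0124) = 93.6715
P₀ = 7.1974/(1+0.1185)^1 + 7.9819/(1+0.1185)^2 + 8.8520/(1+0.1185)^3 + 9.8168/(1+0.1185)^4 + 93.6715/(1+0.1185)^4 = 85.2634

$85.26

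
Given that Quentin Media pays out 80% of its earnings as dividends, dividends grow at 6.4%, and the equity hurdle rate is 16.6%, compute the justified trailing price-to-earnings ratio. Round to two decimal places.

8.35

Justified trailing P/E = b(1+g)/(r−g) = 0.80×(1+0.064)/(0.166−0.064) = 8.3451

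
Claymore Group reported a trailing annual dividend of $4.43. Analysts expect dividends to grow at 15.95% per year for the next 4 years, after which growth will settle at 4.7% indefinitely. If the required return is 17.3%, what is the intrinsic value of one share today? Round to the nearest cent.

$52.36

Two-stage DDM. Project D₁…D_4 at 0.1595, terminal growth 0.047, discount at r = 0.173.
D_1 = 5.1366
D_2 = 5.9559
D_3 = 6.9058
D_4 = 8.0073
Terminal value at t=4: TV = D_5/(r−g) = 8.3837/(0.173−0.047) = 66.5369
P₀ = 5.1366/(1+0.173)^1 + 5.9559/(1+0.173)^2 + 6.9058/(1+0.173)^3 + 8.0073/(1+0.173)^4 + 66.5369/(1+0.173)^4 = 52.3616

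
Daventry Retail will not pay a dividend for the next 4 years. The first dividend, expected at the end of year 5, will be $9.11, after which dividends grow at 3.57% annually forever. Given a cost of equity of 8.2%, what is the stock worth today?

Deferred-dividend DDM. At t=4 the remaining stream is a growing perpetuity with first payment D_5 = 9.11.
V_4 = D_5/(r−g) = 9.11/(0.082−0.0357) = 196.7603
P₀ = V_4/(1+r)^4 = 196.7603/(1+0.082)^4 = 143.5583

$143.56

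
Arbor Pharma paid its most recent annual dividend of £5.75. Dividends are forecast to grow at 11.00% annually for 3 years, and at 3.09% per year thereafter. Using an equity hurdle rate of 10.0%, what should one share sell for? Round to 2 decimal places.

£105.71

Two-stage DDM. Project D₁…D_3 at 0.11, terminal growth 0.0309, discount at r = 0.1.
D_1 = 6.3825
D_2 = 7.0846
D_3 = 7.8639
Terminal value at t=3: TV = D_4/(r−g) = 8.1069/(0.1−0.0309) = 117.3209
P₀ = 6.3825/(1+0.1)^1 + 7.0846/(1+0.1)^2 + 7.8639/(1+0.1)^3 + 117.3209/(1+0.1)^3 = 105.7104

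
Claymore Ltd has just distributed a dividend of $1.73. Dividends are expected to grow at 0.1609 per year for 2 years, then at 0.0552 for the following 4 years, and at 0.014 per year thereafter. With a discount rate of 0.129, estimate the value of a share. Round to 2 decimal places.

$22.11

Three-stage DDM. Project D₁…D_6; terminal Gordon value at t=6 with g = 0.014; discount at r = 0.129.
D_1 = 2.0084
D_2 = 2.3315
D_3 = 2.4602
D_4 = 2.5960
D_5 = 2.7393
D_6 = 2.8905
TV_6 = 2.9310/(0.129−0.014) = 25.4868
P₀ = Σ Dₜ/(1+r)ᵗ + TV_6/(1+r)^6 = 22.1115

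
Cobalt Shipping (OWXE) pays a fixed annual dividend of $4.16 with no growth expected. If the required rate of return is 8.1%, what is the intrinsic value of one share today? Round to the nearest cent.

Zero-growth DDM (perpetuity): P₀ = D/r = 4.16 / 0.081 = 51.3580

$51.36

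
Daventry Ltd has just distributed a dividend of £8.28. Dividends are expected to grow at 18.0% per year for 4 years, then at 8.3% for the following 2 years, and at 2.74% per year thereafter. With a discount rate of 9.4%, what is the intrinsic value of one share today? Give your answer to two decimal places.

£231.66

Three-stage DDM. Project D₁…D_6; terminal Gordon value at t=6 with g = 0.0274; discount at r = 0.094.
D_1 = 9.7704
D_2 = 11.5291
D_3 = 13.6043
D_4 = 16.0531
D_5 = 17.3855
D_6 = 18.8285
TV_6 = 19.3444/(0.094−0.0274) = 290.4562
P₀ = Σ Dₜ/(1+r)ᵗ + TV_6/(1+r)^6 = 231.6628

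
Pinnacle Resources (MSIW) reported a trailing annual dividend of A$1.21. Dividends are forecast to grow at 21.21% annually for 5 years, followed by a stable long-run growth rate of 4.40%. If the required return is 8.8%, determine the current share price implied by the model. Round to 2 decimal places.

A$57.73

Two-stage DDM. Project D₁…D_5 at 0.2121, terminal growth 0.044, discount at r = 0.088.
D_1 = 1.4666
D_2 = 1.7777
D_3 = 2.1548
D_4 = 2.6118
D_5 = 3.1658
Terminal value at t=5: TV = D_6/(r−g) = 3.3051/(0.088−0.044) = 75.1148
P₀ = 1.4666/(1+0.088)^1 + 1.7777/(1+0.088)^2 + 2.1548/(1+0.088)^3 + 2.6118/(1+0.088)^4 + 3.1658/(1+0.088)^5 + 75.1148/(1+0.088)^5 = 57.7331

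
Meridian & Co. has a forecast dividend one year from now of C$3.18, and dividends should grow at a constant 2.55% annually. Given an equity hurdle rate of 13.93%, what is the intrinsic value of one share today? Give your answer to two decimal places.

C$27.94

Gordon growth model: P₀ = D₁/(r − g), with D₁ = 3.18 given directly.
P₀ = 3.1800 / (0.1393 − 0.0255) = 3.1800 / 0.1138 = 27.9438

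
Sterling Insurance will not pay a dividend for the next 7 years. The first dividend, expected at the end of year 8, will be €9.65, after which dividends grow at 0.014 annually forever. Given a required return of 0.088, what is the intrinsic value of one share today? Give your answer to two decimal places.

Deferred-dividend DDM. At t=7 the remaining stream is a growing perpetuity with first payment D_8 = 9.65.
V_7 = D_8/(r−g) = 9.65/(0.088−0.014) = 130.4054
P₀ = V_7/(1+r)^7 = 130.4054/(1+0.088)^7 = 72.2592

€72.26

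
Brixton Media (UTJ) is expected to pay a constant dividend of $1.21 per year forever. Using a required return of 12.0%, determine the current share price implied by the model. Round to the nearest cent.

$10.08

Zero-growth DDM (perpetuity): P₀ = D/r = 1.21 / 0.12 = 10.0833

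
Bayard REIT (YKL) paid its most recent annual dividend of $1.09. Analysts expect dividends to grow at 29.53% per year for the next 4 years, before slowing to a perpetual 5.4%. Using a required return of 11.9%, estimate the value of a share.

Two-stage DDM. Project D₁…D_4 at 0.2953, terminal growth 0.054, discount at r = 0.119.
D_1 = 1.4119
D_2 = 1.8288
D_3 = 2.3689
D_4 = 3.0684
Terminal value at t=4: TV = D_5/(r−g) = 3.2341/(0.119−0.054) = 49.7548
P₀ = 1.4119/(1+0.119)^1 + 1.8288/(1+0.119)^2 + 2.3689/(1+0.119)^3 + 3.0684/(1+0.119)^4 + 49.7548/(1+0.119)^4 = 38.1031

$38.10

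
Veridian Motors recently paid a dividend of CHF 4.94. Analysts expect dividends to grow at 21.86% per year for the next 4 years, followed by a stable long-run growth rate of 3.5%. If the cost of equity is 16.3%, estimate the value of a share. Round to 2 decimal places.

CHF 70.39

Two-stage DDM. Project D₁…D_4 at 0.2186, terminal growth 0.035, discount at r = 0.163.
D_1 = 6.0199
D_2 = 7.3358
D_3 = 8.9394
D_4 = 10.8936
Terminal value at t=4: TV = D_5/(r−g) = 11.2749/(0.163−0.035) = 88.0850
P₀ = 6.0199/(1+0.163)^1 + 7.3358/(1+0.163)^2 + 8.9394/(1+0.163)^3 + 10.8936/(1+0.163)^4 + 88.0850/(1+0.163)^4 = 70.3859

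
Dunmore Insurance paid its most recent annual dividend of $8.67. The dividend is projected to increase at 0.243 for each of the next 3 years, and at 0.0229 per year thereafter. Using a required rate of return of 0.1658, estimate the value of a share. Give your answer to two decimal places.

$104.83

Two-stage DDM. Project D₁…D_3 at 0.243, terminal growth 0.0229, discount at r = 0.1658.
D_1 = 10.7768
D_2 = 13.3956
D_3 = 16.6507
Terminal value at t=3: TV = D_4/(r−g) = 17.0320/(0.1658−0.0229) = 119.1882
P₀ = 10.7768/(1+0.1658)^1 + 13.3956/(1+0.1658)^2 + 16.6507/(1+0.1658)^3 + 119.1882/(1+0.1658)^3 = 104.8342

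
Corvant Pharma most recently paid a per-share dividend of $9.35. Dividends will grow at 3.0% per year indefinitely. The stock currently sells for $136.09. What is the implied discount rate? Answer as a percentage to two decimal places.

Rearranging the constant-growth DDM: r = D₁/P₀ + g.
D₁ = 9.35 × (1 + 0.03) = 9.6305.
r = 9.6305 / 136.09 + 0.03 = 0.07077 + 0.03 = 0.10077

10.08%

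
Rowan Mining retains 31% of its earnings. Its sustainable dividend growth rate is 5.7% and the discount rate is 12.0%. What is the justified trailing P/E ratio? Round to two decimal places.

11.58

Payout ratio b = 1 − 0.31 = 0.69.
Justified trailing P/E = b(1+g)/(r−g) = 0.69×(1+0.057)/(0.12−0.057) = 11.5767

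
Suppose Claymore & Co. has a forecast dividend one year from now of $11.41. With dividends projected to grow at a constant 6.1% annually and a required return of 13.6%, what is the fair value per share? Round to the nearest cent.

Gordon growth model: P₀ = D₁/(r − g), with D₁ = 11.41 given directly.
P₀ = 11.4100 / (0.136 − 0.061) = 11.4100 / 0.075 = 152.1333

$152.13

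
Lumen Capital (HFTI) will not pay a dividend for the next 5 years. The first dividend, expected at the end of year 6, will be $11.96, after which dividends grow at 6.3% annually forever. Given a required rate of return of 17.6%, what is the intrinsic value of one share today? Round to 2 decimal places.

$47.06

Deferred-dividend DDM. At t=5 the remaining stream is a growing perpetuity with first payment D_6 = 11.96.
V_5 = D_6/(r−g) = 11.96/(0.176−0.063) = 105.8407
P₀ = V_5/(1+r)^5 = 105.8407/(1+0.176)^5 = 47.0561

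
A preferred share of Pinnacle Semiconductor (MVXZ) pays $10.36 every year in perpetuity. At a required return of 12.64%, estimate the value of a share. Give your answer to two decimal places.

Zero-growth DDM (perpetuity): P₀ = D/r = 10.36 / 0.1264 = 81.9620

$81.96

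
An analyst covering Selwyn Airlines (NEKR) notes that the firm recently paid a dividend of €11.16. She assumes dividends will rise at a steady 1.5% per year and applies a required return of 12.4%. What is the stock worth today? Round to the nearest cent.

Gordon growth model: P₀ = D₁/(r − g). D₁ = 11.16 × (1 + 0.015) = 11.3274.
P₀ = 11.3274 / (0.124 − 0.015) = 11.3274 / 0.109 = 103.9211

€103.92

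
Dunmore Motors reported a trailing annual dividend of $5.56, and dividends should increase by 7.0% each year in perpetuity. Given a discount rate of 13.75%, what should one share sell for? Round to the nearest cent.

$88.14

Gordon growth model: P₀ = D₁/(r − g). D₁ = 5.56 × (1 + 0.07) = 5.9492.
P₀ = 5.9492 / (0.1375 − 0.07) = 5.9492 / 0.0675 = 88.1363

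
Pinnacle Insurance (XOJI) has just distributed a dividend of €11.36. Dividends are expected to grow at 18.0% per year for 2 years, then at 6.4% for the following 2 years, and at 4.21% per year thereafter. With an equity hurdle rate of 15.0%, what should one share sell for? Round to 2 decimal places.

Three-stage DDM. Project D₁…D_4; terminal Gordon value at t=4 with g = 0.0421; discount at r = 0.15.
D_1 = 13.4048
D_2 = 15.8177
D_3 = 16.8300
D_4 = 17.9071
TV_4 = 18.6610/(0.15−0.0421) = 172.9472
P₀ = Σ Dₜ/(1+r)ᵗ + TV_4/(1+r)^4 = 143.8043

€143.80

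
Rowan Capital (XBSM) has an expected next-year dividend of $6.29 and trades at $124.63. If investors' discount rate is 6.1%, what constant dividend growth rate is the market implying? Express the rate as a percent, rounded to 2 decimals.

From P₀ = D₁/(r − g), the implied growth is g = r − D₁/P₀.
g = 0.061 − 6.29/124.63 = 0.061 − 0.05047 = 0.01053

1.05%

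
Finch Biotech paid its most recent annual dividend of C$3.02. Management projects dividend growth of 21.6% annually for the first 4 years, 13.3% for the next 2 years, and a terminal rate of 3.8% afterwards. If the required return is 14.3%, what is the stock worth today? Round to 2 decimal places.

C$59.35

Three-stage DDM. Project D₁…D_6; terminal Gordon value at t=6 with g = 0.038; discount at r = 0.143.
D_1 = 3.6723
D_2 = 4.4655
D_3 = 5.4301
D_4 = 6.6030
D_5 = 7.4812
D_6 = 8.4762
TV_6 = 8.7983/(0.143−0.038) = 83.7933
P₀ = Σ Dₜ/(1+r)ᵗ + TV_6/(1+r)^6 = 59.3498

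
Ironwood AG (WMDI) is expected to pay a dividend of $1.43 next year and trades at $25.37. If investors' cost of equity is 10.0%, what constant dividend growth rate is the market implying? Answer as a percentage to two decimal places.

4.36%

From P₀ = D₁/(r − g), the implied growth is g = r − D₁/P₀.
g = 0.1 − 1.43/25.37 = 0.1 − 0.05637 = 0.04363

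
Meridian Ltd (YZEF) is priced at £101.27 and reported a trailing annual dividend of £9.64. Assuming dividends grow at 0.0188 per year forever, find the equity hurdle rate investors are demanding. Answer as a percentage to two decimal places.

Rearranging the constant-growth DDM: r = D₁/P₀ + g.
D₁ = 9.64 × (1 + 0.0188) = 9.8212.
r = 9.8212 / 101.27 + 0.0188 = 0.09698 + 0.0188 = 0.11578

11.58%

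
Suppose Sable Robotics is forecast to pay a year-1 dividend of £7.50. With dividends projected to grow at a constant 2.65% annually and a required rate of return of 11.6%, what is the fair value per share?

£83.80

Gordon growth model: P₀ = D₁/(r − g), with D₁ = 7.50 given directly.
P₀ = 7.5000 / (0.116 − 0.0265) = 7.5000 / 0.0895 = 83.7989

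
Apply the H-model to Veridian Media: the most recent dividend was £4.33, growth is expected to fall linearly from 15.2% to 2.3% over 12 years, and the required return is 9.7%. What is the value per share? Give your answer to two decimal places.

H-model: P₀ = D₀[(1+g_L) + H(g_S−g_L)]/(r−g_L), with H = 12/2 = 6.
P₀ = 4.33 × [(1+0.023) + 6×(0.152−0.023)] / (0.097−0.023)
   = 4.33 × 1.7970 / 0.074 = 105.1488

£105.15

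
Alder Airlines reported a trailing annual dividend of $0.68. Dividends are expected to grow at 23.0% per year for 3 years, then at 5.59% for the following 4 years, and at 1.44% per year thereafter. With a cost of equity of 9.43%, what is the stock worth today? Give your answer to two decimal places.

$16.75

Three-stage DDM. Project D₁…D_7; terminal Gordon value at t=7 with g = 0.0144; discount at r = 0.0943.
D_1 = 0.8364
D_2 = 1.0288
D_3 = 1.2654
D_4 = 1.3361
D_5 = 1.4108
D_6 = 1.4897
D_7 = 1.5730
TV_7 = 1.5956/(0.0943−0.0144) = 19.9700
P₀ = Σ Dₜ/(1+r)ᵗ + TV_7/(1+r)^7 = 16.7518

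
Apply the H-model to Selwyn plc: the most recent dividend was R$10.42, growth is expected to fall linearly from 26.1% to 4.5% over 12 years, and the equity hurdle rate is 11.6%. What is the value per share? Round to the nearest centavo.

R$343.57

H-model: P₀ = D₀[(1+g_L) + H(g_S−g_L)]/(r−g_L), with H = 12/2 = 6.
P₀ = 10.42 × [(1+0.045) + 6×(0.261−0.045)] / (0.116−0.045)
   = 10.42 × 2.3410 / 0.071 = 343.5665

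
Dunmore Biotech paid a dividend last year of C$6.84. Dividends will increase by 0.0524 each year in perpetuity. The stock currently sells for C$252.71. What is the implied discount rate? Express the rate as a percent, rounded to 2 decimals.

Rearranging the constant-growth DDM: r = D₁/P₀ + g.
D₁ = 6.84 × (1 + 0.0524) = 7.1984.
r = 7.1984 / 252.71 + 0.0524 = 0.02848 + 0.0524 = 0.08088

8.09%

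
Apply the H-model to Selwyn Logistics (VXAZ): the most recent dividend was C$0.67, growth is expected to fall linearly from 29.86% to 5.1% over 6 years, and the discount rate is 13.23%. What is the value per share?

H-model: P₀ = D₀[(1+g_L) + H(g_S−g_L)]/(r−g_L), with H = 6/2 = 3.
P₀ = 0.67 × [(1+0.051) + 3×(0.2986−0.051)] / (0.1323−0.051)
   = 0.67 × 1.7938 / 0.0813 = 14.7829

C$14.78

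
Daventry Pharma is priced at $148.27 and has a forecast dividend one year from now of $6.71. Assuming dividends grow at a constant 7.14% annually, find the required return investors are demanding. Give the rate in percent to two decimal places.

Rearranging the constant-growth DDM: r = D₁/P₀ + g.
r = 6.7100 / 148.27 + 0.0714 = 0.04526 + 0.0714 = 0.11666

11.67%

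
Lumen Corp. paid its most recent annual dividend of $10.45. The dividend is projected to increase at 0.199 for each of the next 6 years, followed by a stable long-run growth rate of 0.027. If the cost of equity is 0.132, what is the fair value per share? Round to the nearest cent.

$221.37

Two-stage DDM. Project D₁…D_6 at 0.199, terminal growth 0.027, discount at r = 0.132.
D_1 = 12.5296
D_2 = 15.0229
D_3 = 18.0125
D_4 = 21.5970
D_5 = 25.8948
D_6 = 31.0478
Terminal value at t=6: TV = D_7/(r−g) = 31.8861/(0.132−0.027) = 303.6774
P₀ = 12.5296/(1+0.132)^1 + 15.0229/(1+0.132)^2 + 18.0125/(1+0.132)^3 + 21.5970/(1+0.132)^4 + 25.8948/(1+0.132)^5 + 31.0478/(1+0.132)^6 + 303.6774/(1+0.132)^6 = 221.3710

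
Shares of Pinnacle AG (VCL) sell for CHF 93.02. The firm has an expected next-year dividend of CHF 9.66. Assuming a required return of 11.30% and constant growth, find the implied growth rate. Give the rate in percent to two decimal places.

0.92%

From P₀ = D₁/(r − g), the implied growth is g = r − D₁/P₀.
g = 0.113 − 9.66/93.02 = 0.113 − 0.10385 = 0.00915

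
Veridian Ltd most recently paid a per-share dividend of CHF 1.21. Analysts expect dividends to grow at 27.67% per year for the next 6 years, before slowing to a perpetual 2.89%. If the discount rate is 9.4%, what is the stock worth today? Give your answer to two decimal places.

CHF 61.21

Two-stage DDM. Project D₁…D_6 at 0.2767, terminal growth 0.0289, discount at r = 0.094.
D_1 = 1.5448
D_2 = 1.9723
D_3 = 2.5180
D_4 = 3.2147
D_5 = 4.1042
D_6 = 5.2398
Terminal value at t=6: TV = D_7/(r−g) = 5.3913/(0.094−0.0289) = 82.8153
P₀ = 1.5448/(1+0.094)^1 + 1.9723/(1+0.094)^2 + 2.5180/(1+0.094)^3 + 3.2147/(1+0.094)^4 + 4.1042/(1+0.094)^5 + 5.2398/(1+0.094)^6 + 82.8153/(1+0.094)^6 = 61.2094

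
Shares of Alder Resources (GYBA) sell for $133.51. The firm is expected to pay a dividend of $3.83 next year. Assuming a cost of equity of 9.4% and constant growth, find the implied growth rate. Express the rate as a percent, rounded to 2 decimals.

From P₀ = D₁/(r − g), the implied growth is g = r − D₁/P₀.
g = 0.094 − 3.83/133.51 = 0.094 − 0.02869 = 0.06531

6.53%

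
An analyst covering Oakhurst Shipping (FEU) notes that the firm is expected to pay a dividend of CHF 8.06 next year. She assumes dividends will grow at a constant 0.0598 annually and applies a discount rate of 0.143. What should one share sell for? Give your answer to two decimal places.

Gordon growth model: P₀ = D₁/(r − g), with D₁ = 8.06 given directly.
P₀ = 8.0600 / (0.143 − 0.0598) = 8.0600 / 0.0832 = 96.8750

CHF 96.88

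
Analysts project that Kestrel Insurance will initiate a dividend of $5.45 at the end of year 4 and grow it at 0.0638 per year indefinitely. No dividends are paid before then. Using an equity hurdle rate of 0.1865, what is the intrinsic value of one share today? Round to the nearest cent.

Deferred-dividend DDM. At t=3 the remaining stream is a growing perpetuity with first payment D_4 = 5.45.
V_3 = D_4/(r−g) = 5.45/(0.1865−0.0638) = 44.4173
P₀ = V_3/(1+r)^3 = 44.4173/(1+0.1865)^3 = 26.5919

$26.59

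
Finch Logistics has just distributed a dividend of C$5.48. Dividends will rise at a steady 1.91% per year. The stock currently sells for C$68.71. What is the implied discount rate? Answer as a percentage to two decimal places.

Rearranging the constant-growth DDM: r = D₁/P₀ + g.
D₁ = 5.48 × (1 + 0.0191) = 5.5847.
r = 5.5847 / 68.71 + 0.0191 = 0.08128 + 0.0191 = 0.10038

10.04%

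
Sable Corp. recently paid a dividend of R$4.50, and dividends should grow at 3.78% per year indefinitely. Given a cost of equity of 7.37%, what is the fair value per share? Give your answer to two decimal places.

R$130.09

Gordon growth model: P₀ = D₁/(r − g). D₁ = 4.50 × (1 + 0.0378) = 4.6701.
P₀ = 4.6701 / (0.0737 − 0.0378) = 4.6701 / 0.0359 = 130.0864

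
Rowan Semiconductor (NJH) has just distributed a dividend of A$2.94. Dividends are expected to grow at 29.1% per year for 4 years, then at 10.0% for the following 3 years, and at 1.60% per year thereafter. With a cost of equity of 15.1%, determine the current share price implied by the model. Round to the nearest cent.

Three-stage DDM. Project D₁…D_7; terminal Gordon value at t=7 with g = 0.016; discount at r = 0.151.
D_1 = 3.7955
D_2 = 4.9000
D_3 = 6.3260
D_4 = 8.1668
D_5 = 8.9835
D_6 = 9.8818
D_7 = 10.8700
TV_7 = 11.0439/(0.151−0.016) = 81.8070
P₀ = Σ Dₜ/(1+r)ᵗ + TV_7/(1+r)^7 = 59.1244

A$59.12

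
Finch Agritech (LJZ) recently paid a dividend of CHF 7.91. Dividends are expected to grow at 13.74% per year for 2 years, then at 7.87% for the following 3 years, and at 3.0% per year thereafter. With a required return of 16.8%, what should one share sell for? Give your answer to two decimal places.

CHF 78.54

Three-stage DDM. Project D₁…D_5; terminal Gordon value at t=5 with g = 0.03; discount at r = 0.168.
D_1 = 8.9968
D_2 = 10.2330
D_3 = 11.0383
D_4 = 11.9071
D_5 = 12.8441
TV_5 = 13.2295/(0.168−0.03) = 95.8657
P₀ = Σ Dₜ/(1+r)ᵗ + TV_5/(1+r)^5 = 78.5388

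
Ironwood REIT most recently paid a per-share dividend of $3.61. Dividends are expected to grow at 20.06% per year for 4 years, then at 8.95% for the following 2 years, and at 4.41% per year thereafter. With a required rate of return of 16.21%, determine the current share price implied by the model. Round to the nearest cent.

$55.13

Three-stage DDM. Project D₁…D_6; terminal Gordon value at t=6 with g = 0.0441; discount at r = 0.1621.
D_1 = 4.3342
D_2 = 5.2036
D_3 = 6.2474
D_4 = 7.5007
D_5 = 8.1720
D_6 = 8.9034
TV_6 = 9.2960/(0.1621−0.0441) = 78.7798
P₀ = Σ Dₜ/(1+r)ᵗ + TV_6/(1+r)^6 = 55.1325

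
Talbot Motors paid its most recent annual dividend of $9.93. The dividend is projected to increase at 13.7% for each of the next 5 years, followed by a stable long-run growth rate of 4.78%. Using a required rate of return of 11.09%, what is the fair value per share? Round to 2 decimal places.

$238.45

Two-stage DDM. Project D₁…D_5 at 0.137, terminal growth 0.0478, discount at r = 0.1109.
D_1 = 11.2904
D_2 = 12.8372
D_3 = 14.5959
D_4 = 16.5955
D_5 = 18.8691
Terminal value at t=5: TV = D_6/(r−g) = 19.7711/(0.1109−0.0478) = 313.3290
P₀ = 11.2904/(1+0.1109)^1 + 12.8372/(1+0.1109)^2 + 14.5959/(1+0.1109)^3 + 16.5955/(1+0.1109)^4 + 18.8691/(1+0.1109)^5 + 313.3290/(1+0.1109)^5 = 238.4546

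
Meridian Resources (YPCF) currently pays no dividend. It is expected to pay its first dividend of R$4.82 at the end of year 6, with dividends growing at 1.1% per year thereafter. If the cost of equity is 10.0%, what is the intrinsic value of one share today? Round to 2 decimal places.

Deferred-dividend DDM. At t=5 the remaining stream is a growing perpetuity with first payment D_6 = 4.82.
V_5 = D_6/(r−g) = 4.82/(0.1−0.011) = 54.1573
P₀ = V_5/(1+r)^5 = 54.1573/(1+0.1)^5 = 33.6274

R$33.63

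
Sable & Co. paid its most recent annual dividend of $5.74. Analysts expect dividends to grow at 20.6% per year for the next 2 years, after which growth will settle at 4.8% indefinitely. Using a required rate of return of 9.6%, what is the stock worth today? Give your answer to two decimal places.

$165.01

Two-stage DDM. Project D₁…D_2 at 0.206, terminal growth 0.048, discount at r = 0.096.
D_1 = 6.9224
D_2 = 8.3485
Terminal value at t=2: TV = D_3/(r−g) = 8.7492/(0.096−0.048) = 182.2748
P₀ = 6.9224/(1+0.096)^1 + 8.3485/(1+0.096)^2 + 182.2748/(1+0.096)^2 = 165.0080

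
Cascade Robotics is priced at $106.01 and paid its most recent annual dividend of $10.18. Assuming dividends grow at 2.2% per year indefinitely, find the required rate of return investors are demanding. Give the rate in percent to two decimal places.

Rearranging the constant-growth DDM: r = D₁/P₀ + g.
D₁ = 10.18 × (1 + 0.022) = 10.4040.
r = 10.4040 / 106.01 + 0.022 = 0.09814 + 0.022 = 0.12014

12.01%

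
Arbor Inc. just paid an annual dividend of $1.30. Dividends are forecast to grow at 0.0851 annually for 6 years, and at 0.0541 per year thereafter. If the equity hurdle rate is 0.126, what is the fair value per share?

Two-stage DDM. Project D₁…D_6 at 0.0851, terminal growth 0.0541, discount at r = 0.126.
D_1 = 1.4106
D_2 = 1.5307
D_3 = 1.6609
D_4 = 1.8023
D_5 = 1.9557
D_6 = 2.1221
Terminal value at t=6: TV = D_7/(r−g) = 2.2369/(0.126−0.0541) = 31.1111
P₀ = 1.4106/(1+0.126)^1 + 1.5307/(1+0.126)^2 + 1.6609/(1+0.126)^3 + 1.8023/(1+0.126)^4 + 1.9557/(1+0.126)^5 + 2.1221/(1+0.126)^6 + 31.1111/(1+0.126)^6 = 22.1308

$22.13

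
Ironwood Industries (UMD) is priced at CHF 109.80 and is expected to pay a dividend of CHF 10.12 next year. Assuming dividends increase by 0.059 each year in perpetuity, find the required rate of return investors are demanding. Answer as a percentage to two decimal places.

15.12%

Rearranging the constant-growth DDM: r = D₁/P₀ + g.
r = 10.1200 / 109.80 + 0.059 = 0.09217 + 0.059 = 0.15117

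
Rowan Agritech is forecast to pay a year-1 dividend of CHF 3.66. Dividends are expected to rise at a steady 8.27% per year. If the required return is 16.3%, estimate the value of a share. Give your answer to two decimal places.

Gordon growth model: P₀ = D₁/(r − g), with D₁ = 3.66 given directly.
P₀ = 3.6600 / (0.163 − 0.0827) = 3.6600 / 0.0803 = 45.5791

CHF 45.58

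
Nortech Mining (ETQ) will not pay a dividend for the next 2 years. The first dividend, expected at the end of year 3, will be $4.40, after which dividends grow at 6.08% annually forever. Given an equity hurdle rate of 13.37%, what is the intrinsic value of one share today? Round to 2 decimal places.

$46.96

Deferred-dividend DDM. At t=2 the remaining stream is a growing perpetuity with first payment D_3 = 4.40.
V_2 = D_3/(r−g) = 4.40/(0.1337−0.0608) = 60.3567
P₀ = V_2/(1+r)^2 = 60.3567/(1+0.1337)^2 = 46.9601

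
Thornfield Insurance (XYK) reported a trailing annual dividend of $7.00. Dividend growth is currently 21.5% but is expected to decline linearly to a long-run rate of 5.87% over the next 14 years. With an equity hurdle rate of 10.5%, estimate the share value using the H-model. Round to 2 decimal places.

H-model: P₀ = D₀[(1+g_L) + H(g_S−g_L)]/(r−g_L), with H = 14/2 = 7.
P₀ = 7.00 × [(1+0.0587) + 7×(0.215−0.0587)] / (0.105−0.0587)
   = 7.00 × 2.1528 / 0.0463 = 325.4773

$325.48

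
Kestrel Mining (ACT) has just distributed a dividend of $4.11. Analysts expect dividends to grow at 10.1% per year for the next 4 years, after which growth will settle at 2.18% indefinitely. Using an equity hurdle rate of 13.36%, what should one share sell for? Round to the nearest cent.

Two-stage DDM. Project D₁…D_4 at 0.101, terminal growth 0.0218, discount at r = 0.1336.
D_1 = 4.5251
D_2 = 4.9821
D_3 = 5.4853
D_4 = 6.0394
Terminal value at t=4: TV = D_5/(r−g) = 6.1710/(0.1336−0.0218) = 55.1970
P₀ = 4.5251/(1+0.1336)^1 + 4.9821/(1+0.1336)^2 + 5.4853/(1+0.1336)^3 + 6.0394/(1+0.1336)^4 + 55.1970/(1+0.1336)^4 = 48.7169

$48.72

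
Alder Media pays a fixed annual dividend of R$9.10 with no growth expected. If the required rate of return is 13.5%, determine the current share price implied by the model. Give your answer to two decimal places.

R$67.41

Zero-growth DDM (perpetuity): P₀ = D/r = 9.10 / 0.135 = 67.4074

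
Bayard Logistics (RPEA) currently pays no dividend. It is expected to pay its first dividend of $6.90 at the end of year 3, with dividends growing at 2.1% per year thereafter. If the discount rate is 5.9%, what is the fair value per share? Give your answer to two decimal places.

$161.91

Deferred-dividend DDM. At t=2 the remaining stream is a growing perpetuity with first payment D_3 = 6.90.
V_2 = D_3/(r−g) = 6.90/(0.059−0.021) = 181.5789
P₀ = V_2/(1+r)^2 = 181.5789/(1+0.059)^2 = 161.9100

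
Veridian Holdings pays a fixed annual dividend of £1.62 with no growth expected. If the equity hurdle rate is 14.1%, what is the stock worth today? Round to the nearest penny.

Zero-growth DDM (perpetuity): P₀ = D/r = 1.62 / 0.141 = 11.4894

£11.49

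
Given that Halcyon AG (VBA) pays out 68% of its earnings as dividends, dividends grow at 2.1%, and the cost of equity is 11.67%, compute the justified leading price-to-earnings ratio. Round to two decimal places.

7.11

Justified leading P/E = b/(r−g) = 0.68/(0.1167−0.021) = 7.1055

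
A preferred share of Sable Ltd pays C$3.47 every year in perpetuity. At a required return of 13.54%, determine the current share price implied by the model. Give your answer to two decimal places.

Zero-growth DDM (perpetuity): P₀ = D/r = 3.47 / 0.1354 = 25.6278

C$25.63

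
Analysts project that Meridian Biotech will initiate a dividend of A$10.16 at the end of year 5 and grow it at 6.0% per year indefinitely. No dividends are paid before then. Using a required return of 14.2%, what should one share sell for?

A$72.85

Deferred-dividend DDM. At t=4 the remaining stream is a growing perpetuity with first payment D_5 = 10.16.
V_4 = D_5/(r−g) = 10.16/(0.142−0.06) = 123.9024
P₀ = V_4/(1+r)^4 = 123.9024/(1+0.142)^4 = 72.8476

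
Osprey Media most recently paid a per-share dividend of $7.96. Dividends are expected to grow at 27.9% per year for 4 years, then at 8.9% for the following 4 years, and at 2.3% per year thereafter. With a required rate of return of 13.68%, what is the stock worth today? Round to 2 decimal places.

Three-stage DDM. Project D₁…D_8; terminal Gordon value at t=8 with g = 0.023; discount at r = 0.1368.
D_1 = 10.1808
D_2 = 13.0213
D_3 = 16.6542
D_4 = 21.3008
D_5 = 23.1965
D_6 = 25.2610
D_7 = 27.5093
D_8 = 29.9576
TV_8 = 30.6466/(0.1368−0.023) = 269.3023
P₀ = Σ Dₜ/(1+r)ᵗ + TV_8/(1+r)^8 = 185.5511

$185.55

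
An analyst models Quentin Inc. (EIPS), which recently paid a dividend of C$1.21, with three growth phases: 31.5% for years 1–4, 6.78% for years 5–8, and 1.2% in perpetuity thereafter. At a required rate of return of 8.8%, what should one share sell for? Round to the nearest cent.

Three-stage DDM. Project D₁…D_8; terminal Gordon value at t=8 with g = 0.012; discount at r = 0.088.
D_1 = 1.5911
D_2 = 2.0924
D_3 = 2.7515
D_4 = 3.6182
D_5 = 3.8635
D_6 = 4.1254
D_7 = 4.4051
D_8 = 4.7038
TV_8 = 4.7602/(0.088−0.012) = 62.6347
P₀ = Σ Dₜ/(1+r)ᵗ + TV_8/(1+r)^8 = 49.7058

C$49.71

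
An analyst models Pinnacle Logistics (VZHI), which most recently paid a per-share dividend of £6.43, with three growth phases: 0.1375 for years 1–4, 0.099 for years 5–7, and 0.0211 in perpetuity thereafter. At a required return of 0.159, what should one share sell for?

Three-stage DDM. Project D₁…D_7; terminal Gordon value at t=7 with g = 0.0211; discount at r = 0.159.
D_1 = 7.3141
D_2 = 8.3198
D_3 = 9.4638
D_4 = 10.7651
D_5 = 11.8308
D_6 = 13.0021
D_7 = 14.2893
TV_7 = 14.5908/(0.159−0.0211) = 105.8068
P₀ = Σ Dₜ/(1+r)ᵗ + TV_7/(1+r)^7 = 78.3214

£78.32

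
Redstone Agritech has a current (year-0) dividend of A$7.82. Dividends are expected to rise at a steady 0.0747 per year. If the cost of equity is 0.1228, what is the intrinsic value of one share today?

Gordon growth model: P₀ = D₁/(r − g). D₁ = 7.82 × (1 + 0.0747) = 8.4042.
P₀ = 8.4042 / (0.1228 − 0.0747) = 8.4042 / 0.0481 = 174.7225

A$174.72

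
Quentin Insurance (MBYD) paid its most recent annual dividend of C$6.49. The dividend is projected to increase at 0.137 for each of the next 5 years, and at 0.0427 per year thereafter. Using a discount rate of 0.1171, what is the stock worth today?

C$133.58

Two-stage DDM. Project D₁…D_5 at 0.137, terminal growth 0.0427, discount at r = 0.1171.
D_1 = 7.3791
D_2 = 8.3901
D_3 = 9.5395
D_4 = 10.8464
D_5 = 12.3324
Terminal value at t=5: TV = D_6/(r−g) = 12.8590/(0.1171−0.0427) = 172.8357
P₀ = 7.3791/(1+0.1171)^1 + 8.3901/(1+0.1171)^2 + 9.5395/(1+0.1171)^3 + 10.8464/(1+0.1171)^4 + 12.3324/(1+0.1171)^5 + 172.8357/(1+0.1171)^5 = 133.5772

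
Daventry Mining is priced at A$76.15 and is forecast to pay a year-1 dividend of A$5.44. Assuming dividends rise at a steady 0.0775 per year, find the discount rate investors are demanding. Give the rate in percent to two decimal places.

Rearranging the constant-growth DDM: r = D₁/P₀ + g.
r = 5.4400 / 76.15 + 0.0775 = 0.07144 + 0.0775 = 0.14894

14.89%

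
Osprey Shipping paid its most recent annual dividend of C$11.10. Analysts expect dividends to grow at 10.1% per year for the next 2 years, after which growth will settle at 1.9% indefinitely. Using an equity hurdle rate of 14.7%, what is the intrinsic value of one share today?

Two-stage DDM. Project D₁…D_2 at 0.101, terminal growth 0.019, discount at r = 0.147.
D_1 = 12.2211
D_2 = 13.4554
Terminal value at t=2: TV = D_3/(r−g) = 13.7111/(0.147−0.019) = 107.1178
P₀ = 12.2211/(1+0.147)^1 + 13.4554/(1+0.147)^2 + 107.1178/(1+0.147)^2 = 102.3031

C$102.30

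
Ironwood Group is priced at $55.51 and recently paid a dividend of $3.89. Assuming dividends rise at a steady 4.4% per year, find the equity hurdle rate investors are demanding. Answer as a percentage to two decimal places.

Rearranging the constant-growth DDM: r = D₁/P₀ + g.
D₁ = 3.89 × (1 + 0.044) = 4.0612.
r = 4.0612 / 55.51 + 0.044 = 0.07316 + 0.044 = 0.11716

11.72%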